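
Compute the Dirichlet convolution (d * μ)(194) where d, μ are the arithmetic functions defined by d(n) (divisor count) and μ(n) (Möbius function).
(d * μ)(194) = 1

Divisors of 194: [1, 2, 97, 194]. For each d | 194:
  d = 1: d(1) · μ(194/1) = 1 · 1 = 1
  d = 2: d(2) · μ(194/2) = 2 · -1 = -2
  d = 97: d(97) · μ(194/97) = 2 · -1 = -2
  d = 194: d(194) · μ(194/194) = 4 · 1 = 4
Summing: (d * μ)(194) = 1 + -2 + -2 + 4 = 1.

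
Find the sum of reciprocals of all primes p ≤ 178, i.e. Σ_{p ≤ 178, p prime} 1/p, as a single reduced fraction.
Σ 1/p = 319420215161551700804173656907103406301944826032199624513259054823197/166589903787325219380851695350896256250980509594874862046961683989710

π(178) = 40, so the primes ≤ 178 are [2, 3, 5, 7, 11, 13, 17, 19, 23, 29, 31, 37, 41, 43, 47, 53, 59, 61, 67, 71, 73, 79, 83, 89, 97, 101, 103, 107, 109, 113, 127, 131, 137, 139, 149, 151, 157, 163, 167, 173]. Summing 1/p over these primes: 319420215161551700804173656907103406301944826032199624513259054823197/166589903787325219380851695350896256250980509594874862046961683989710 ≈ 1.9174. Mertens estimate ln ln(178) + 0.2615 ≈ 1.9066.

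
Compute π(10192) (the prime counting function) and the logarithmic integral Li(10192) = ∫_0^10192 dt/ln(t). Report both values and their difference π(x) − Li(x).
π(10192) = 1251;  Li(10192) ≈ 1266.96;  π(x) − Li(x) ≈ -15.96.

Direct count of primes ≤ 10192 gives π(10192) = 1251. Numerical evaluation of the logarithmic integral gives Li(10192) ≈ 1266.96. The difference π(x) − Li(x) ≈ -15.96 is typically negative for small/moderate x (Li(x) overestimates), though Littlewood's theorem shows this sign changes infinitely often.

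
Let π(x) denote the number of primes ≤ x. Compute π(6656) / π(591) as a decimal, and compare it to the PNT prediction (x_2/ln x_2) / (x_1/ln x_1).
π(6656)/π(591) = 857/107 ≈ 8.0093;  PNT prediction ≈ 8.1644.

π(591) = 107 and π(6656) = 857, so π(6656)/π(591) ≈ 8.0093. The PNT-predicted ratio is (6656/ln(6656)) / (591/ln(591)) ≈ 8.1644. The two agree to within a few percent, as expected.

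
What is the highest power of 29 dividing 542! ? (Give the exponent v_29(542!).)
v_29(542!) = 18

Legendre's formula: v_p(n!) = Σ_{k ≥ 1} ⌊n / p^k⌋. For p = 29, n = 542, the terms are:
  ⌊542/29^1⌋ = ⌊542/29⌋ = 18
(the next term ⌊542/29^2⌋ = 0, terminating the sum). Summing: v_29(542!) = 18 = 18.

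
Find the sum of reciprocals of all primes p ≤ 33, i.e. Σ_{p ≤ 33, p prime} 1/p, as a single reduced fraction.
Σ 1/p = 314016924901/200560490130

π(33) = 11, so the primes ≤ 33 are [2, 3, 5, 7, 11, 13, 17, 19, 23, 29, 31]. Summing 1/p over these primes: 314016924901/200560490130 ≈ 1.5657. Mertens estimate ln ln(33) + 0.2615 ≈ 1.5133.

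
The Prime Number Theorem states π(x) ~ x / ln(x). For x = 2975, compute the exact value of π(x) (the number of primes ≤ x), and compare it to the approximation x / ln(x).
π(2975) = 429;  x/ln(x) ≈ 371.97;  relative error ≈ 13.29%.

Directly count primes up to 2975: π(2975) = 429. The PNT approximation gives 2975/ln(2975) ≈ 2975/7.99800 ≈ 371.97. Relative error (π(x) − x/ln(x)) / π(x) ≈ 13.29%; the approximation is known to undercount slightly (Li(x) is a better estimate).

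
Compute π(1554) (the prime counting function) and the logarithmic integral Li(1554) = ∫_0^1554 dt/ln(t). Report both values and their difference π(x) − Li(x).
π(1554) = 245;  Li(1554) ≈ 255.18;  π(x) − Li(x) ≈ -10.18.

Direct count of primes ≤ 1554 gives π(1554) = 245. Numerical evaluation of the logarithmic integral gives Li(1554) ≈ 255.18. The difference π(x) − Li(x) ≈ -10.18 is typically negative for small/moderate x (Li(x) overestimates), though Littlewood's theorem shows this sign changes infinitely often.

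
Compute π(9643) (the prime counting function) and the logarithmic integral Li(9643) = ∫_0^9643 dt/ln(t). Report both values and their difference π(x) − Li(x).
π(9643) = 1191;  Li(9643) ≈ 1207.30;  π(x) − Li(x) ≈ -16.30.

Direct count of primes ≤ 9643 gives π(9643) = 1191. Numerical evaluation of the logarithmic integral gives Li(9643) ≈ 1207.30. The difference π(x) − Li(x) ≈ -16.30 is typically negative for small/moderate x (Li(x) overestimates), though Littlewood's theorem shows this sign changes infinitely often.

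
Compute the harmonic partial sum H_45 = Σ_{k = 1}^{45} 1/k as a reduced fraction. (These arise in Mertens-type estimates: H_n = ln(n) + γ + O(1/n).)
H_45 = 5914085889685464427/1345655451257488800

Direct summation: H_45 = 1 + 1/2 + ... + 1/45. The least common denominator is lcm(1, ..., 45) = 9419588158802421600; over this denominator the numerator is 9419588158802421600 + 4709794079401210800 + 3139862719600807200 + 2354897039700605400 + 1883917631760484320 + 1569931359800403600 + 1345655451257488800 + 1177448519850302700 + 1046620906533602400 + 941958815880242160 + 856326196254765600 + 784965679900201800 + 724583704523263200 + 672827725628744400 + 627972543920161440 + 588724259925151350 + 554093421106024800 + 523310453266801200 + 495767797831706400 + 470979407940121080 + 448551817085829600 + 428163098127382800 + 409547311252279200 + 392482839950100900 + 376783526352096864 + 362291852261631600 + 348873635511200800 + 336413862814372200 + 324813384786290400 + 313986271960080720 + 303857682542013600 + 294362129962575675 + 285442065418255200 + 277046710553012400 + 269131090251497760 + 261655226633400600 + 254583463751416800 + 247883898915853200 + 241527901507754400 + 235489703970060540 + 229746052653717600 + 224275908542914800 + 219060189739591200 + 214081549063691400 + 209324181306720480 = 41398601227798250989, so H_45 = 41398601227798250989/9419588158802421600; reducing by gcd(41398601227798250989, 9419588158802421600) = 7 gives 5914085889685464427/1345655451257488800 ≈ 4.39495. (The PNT-adjacent estimate ln(45) + γ ≈ 4.38388 matches within O(1/n).)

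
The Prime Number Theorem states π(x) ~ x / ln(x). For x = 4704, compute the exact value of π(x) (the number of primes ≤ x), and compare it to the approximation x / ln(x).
π(4704) = 635;  x/ln(x) ≈ 556.28;  relative error ≈ 12.40%.

Directly count primes up to 4704: π(4704) = 635. The PNT approximation gives 4704/ln(4704) ≈ 4704/8.45617 ≈ 556.28. Relative error (π(x) − x/ln(x)) / π(x) ≈ 12.40%; the approximation is known to undercount slightly (Li(x) is a better estimate).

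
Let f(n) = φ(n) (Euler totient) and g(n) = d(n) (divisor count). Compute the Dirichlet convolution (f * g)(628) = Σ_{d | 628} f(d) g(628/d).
(φ * d)(628) = 1106

Divisors of 628: [1, 2, 4, 157, 314, 628]. For each d | 628:
  d = 1: φ(1) · d(628/1) = 1 · 6 = 6
  d = 2: φ(2) · d(628/2) = 1 · 4 = 4
  d = 4: φ(4) · d(628/4) = 2 · 2 = 4
  d = 157: φ(157) · d(628/157) = 156 · 3 = 468
  d = 314: φ(314) · d(628/314) = 156 · 2 = 312
  d = 628: φ(628) · d(628/628) = 312 · 1 = 312
Summing: (φ * d)(628) = 6 + 4 + 4 + 468 + 312 + 312 = 1106.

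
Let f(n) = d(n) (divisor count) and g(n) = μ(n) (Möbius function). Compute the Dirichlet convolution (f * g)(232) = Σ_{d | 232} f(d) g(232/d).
(d * μ)(232) = 1

Divisors of 232: [1, 2, 4, 8, 29, 58, 116, 232]. For each d | 232:
  d = 1: d(1) · μ(232/1) = 1 · 0 = 0
  d = 2: d(2) · μ(232/2) = 2 · 0 = 0
  d = 4: d(4) · μ(232/4) = 3 · 1 = 3
  d = 8: d(8) · μ(232/8) = 4 · -1 = -4
  d = 29: d(29) · μ(232/29) = 2 · 0 = 0
  d = 58: d(58) · μ(232/58) = 4 · 0 = 0
  d = 116: d(116) · μ(232/116) = 6 · -1 = -6
  d = 232: d(232) · μ(232/232) = 8 · 1 = 8
Summing: (d * μ)(232) = 0 + 0 + 3 + -4 + 0 + 0 + -6 + 8 = 1.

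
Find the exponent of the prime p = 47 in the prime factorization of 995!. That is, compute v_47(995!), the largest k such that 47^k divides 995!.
v_47(995!) = 21

Legendre's formula: v_p(n!) = Σ_{k ≥ 1} ⌊n / p^k⌋. For p = 47, n = 995, the terms are:
  ⌊995/47^1⌋ = ⌊995/47⌋ = 21
(the next term ⌊995/47^2⌋ = 0, terminating the sum). Summing: v_47(995!) = 21 = 21.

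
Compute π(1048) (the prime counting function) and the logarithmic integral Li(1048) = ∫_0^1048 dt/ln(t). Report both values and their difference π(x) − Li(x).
π(1048) = 175;  Li(1048) ≈ 184.53;  π(x) − Li(x) ≈ -9.53.

Direct count of primes ≤ 1048 gives π(1048) = 175. Numerical evaluation of the logarithmic integral gives Li(1048) ≈ 184.53. The difference π(x) − Li(x) ≈ -9.53 is typically negative for small/moderate x (Li(x) overestimates), though Littlewood's theorem shows this sign changes infinitely often.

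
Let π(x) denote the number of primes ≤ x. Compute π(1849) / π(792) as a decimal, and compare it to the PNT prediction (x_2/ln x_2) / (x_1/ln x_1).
π(1849)/π(792) = 283/138 ≈ 2.0507;  PNT prediction ≈ 2.0715.

π(792) = 138 and π(1849) = 283, so π(1849)/π(792) ≈ 2.0507. The PNT-predicted ratio is (1849/ln(1849)) / (792/ln(792)) ≈ 2.0715. The two agree to within a few percent, as expected.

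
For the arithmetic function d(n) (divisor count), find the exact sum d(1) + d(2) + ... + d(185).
Σ_{n ≤ 185} d(n) = 997

Compute d(n) for each 1 ≤ n ≤ 185: d(1) = 1, d(2) = 2, d(3) = 2, d(4) = 3, d(5) = 2, d(6) = 4, d(7) = 2, d(8) = 4, d(9) = 3, d(10) = 4, d(11) = 2, d(12) = 6, d(13) = 2, d(14) = 4, d(15) = 4, d(16) = 5, d(17) = 2, d(18) = 6, d(19) = 2, d(20) = 6, d(21) = 4, d(22) = 4, d(23) = 2, d(24) = 8, d(25) = 3, d(26) = 4, d(27) = 4, d(28) = 6, d(29) = 2, d(30) = 8, d(31) = 2, d(32) = 6, d(33) = 4, d(34) = 4, d(35) = 4, d(36) = 9, d(37) = 2, d(38) = 4, d(39) = 4, d(40) = 8, d(41) = 2, d(42) = 8, d(43) = 2, d(44) = 6, d(45) = 6, d(46) = 4, d(47) = 2, d(48) = 10, d(49) = 3, d(50) = 6, d(51) = 4, d(52) = 6, d(53) = 2, d(54) = 8, d(55) = 4, d(56) = 8, d(57) = 4, d(58) = 4, d(59) = 2, d(60) = 12, d(61) = 2, d(62) = 4, d(63) = 6, d(64) = 7, d(65) = 4, d(66) = 8, d(67) = 2, d(68) = 6, d(69) = 4, d(70) = 8, d(71) = 2, d(72) = 12, d(73) = 2, d(74) = 4, d(75) = 6, d(76) = 6, d(77) = 4, d(78) = 8, d(79) = 2, d(80) = 10, d(81) = 5, d(82) = 4, d(83) = 2, d(84) = 12, d(85) = 4, d(86) = 4, d(87) = 4, d(88) = 8, d(89) = 2, d(90) = 12, d(91) = 4, d(92) = 6, d(93) = 4, d(94) = 4, d(95) = 4, d(96) = 12, d(97) = 2, d(98) = 6, d(99) = 6, d(100) = 9, d(101) = 2, d(102) = 8, d(103) = 2, d(104) = 8, d(105) = 8, d(106) = 4, d(107) = 2, d(108) = 12, d(109) = 2, d(110) = 8, d(111) = 4, d(112) = 10, d(113) = 2, d(114) = 8, d(115) = 4, d(116) = 6, d(117) = 6, d(118) = 4, d(119) = 4, d(120) = 16, d(121) = 3, d(122) = 4, d(123) = 4, d(124) = 6, d(125) = 4, d(126) = 12, d(127) = 2, d(128) = 8, d(129) = 4, d(130) = 8, d(131) = 2, d(132) = 12, d(133) = 4, d(134) = 4, d(135) = 8, d(136) = 8, d(137) = 2, d(138) = 8, d(139) = 2, d(140) = 12, d(141) = 4, d(142) = 4, d(143) = 4, d(144) = 15, d(145) = 4, d(146) = 4, d(147) = 6, d(148) = 6, d(149) = 2, d(150) = 12, d(151) = 2, d(152) = 8, d(153) = 6, d(154) = 8, d(155) = 4, d(156) = 12, d(157) = 2, d(158) = 4, d(159) = 4, d(160) = 12, d(161) = 4, d(162) = 10, d(163) = 2, d(164) = 6, d(165) = 8, d(166) = 4, d(167) = 2, d(168) = 16, d(169) = 3, d(170) = 8, d(171) = 6, d(172) = 6, d(173) = 2, d(174) = 8, d(175) = 6, d(176) = 10, d(177) = 4, d(178) = 4, d(179) = 2, d(180) = 18, d(181) = 2, d(182) = 8, d(183) = 4, d(184) = 8, d(185) = 4. Summing all 185 values: 997. (Dirichlet's divisor formula: Σ_{n ≤ x} d(n) = x ln(x) + (2γ − 1) x + O(√x). For x = 185, the asymptotic estimate is ≈ 994.34.)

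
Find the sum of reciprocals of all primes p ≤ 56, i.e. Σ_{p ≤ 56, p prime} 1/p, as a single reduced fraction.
Σ 1/p = 54766551458687142251/32589158477190044730

π(56) = 16, so the primes ≤ 56 are [2, 3, 5, 7, 11, 13, 17, 19, 23, 29, 31, 37, 41, 43, 47, 53]. Summing 1/p over these primes: 54766551458687142251/32589158477190044730 ≈ 1.6805. Mertens estimate ln ln(56) + 0.2615 ≈ 1.6541.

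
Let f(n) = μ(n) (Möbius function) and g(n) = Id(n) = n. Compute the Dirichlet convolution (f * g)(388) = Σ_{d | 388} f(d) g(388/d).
(μ * Id)(388) = 192

Divisors of 388: [1, 2, 4, 97, 194, 388]. For each d | 388:
  d = 1: μ(1) · Id(388/1) = 1 · 388 = 388
  d = 2: μ(2) · Id(388/2) = -1 · 194 = -194
  d = 4: μ(4) · Id(388/4) = 0 · 97 = 0
  d = 97: μ(97) · Id(388/97) = -1 · 4 = -4
  d = 194: μ(194) · Id(388/194) = 1 · 2 = 2
  d = 388: μ(388) · Id(388/388) = 0 · 1 = 0
Summing: (μ * Id)(388) = 388 + -194 + 0 + -4 + 2 + 0 = 192.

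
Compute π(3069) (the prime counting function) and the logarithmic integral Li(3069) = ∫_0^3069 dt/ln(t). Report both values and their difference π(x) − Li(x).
π(3069) = 439;  Li(3069) ≈ 451.37;  π(x) − Li(x) ≈ -12.37.

Direct count of primes ≤ 3069 gives π(3069) = 439. Numerical evaluation of the logarithmic integral gives Li(3069) ≈ 451.37. The difference π(x) − Li(x) ≈ -12.37 is typically negative for small/moderate x (Li(x) overestimates), though Littlewood's theorem shows this sign changes infinitely often.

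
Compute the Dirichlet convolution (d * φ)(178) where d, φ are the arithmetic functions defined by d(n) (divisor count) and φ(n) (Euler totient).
(d * φ)(178) = 270

Divisors of 178: [1, 2, 89, 178]. For each d | 178:
  d = 1: d(1) · φ(178/1) = 1 · 88 = 88
  d = 2: d(2) · φ(178/2) = 2 · 88 = 176
  d = 89: d(89) · φ(178/89) = 2 · 1 = 2
  d = 178: d(178) · φ(178/178) = 4 · 1 = 4
Summing: (d * φ)(178) = 88 + 176 + 2 + 4 = 270.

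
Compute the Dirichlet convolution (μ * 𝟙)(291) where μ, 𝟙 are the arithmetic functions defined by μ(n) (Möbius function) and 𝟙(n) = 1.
(μ * 𝟙)(291) = 0

Divisors of 291: [1, 3, 97, 291]. For each d | 291:
  d = 1: μ(1) · 𝟙(291/1) = 1 · 1 = 1
  d = 3: μ(3) · 𝟙(291/3) = -1 · 1 = -1
  d = 97: μ(97) · 𝟙(291/97) = -1 · 1 = -1
  d = 291: μ(291) · 𝟙(291/291) = 1 · 1 = 1
Summing: (μ * 𝟙)(291) = 1 + -1 + -1 + 1 = 0.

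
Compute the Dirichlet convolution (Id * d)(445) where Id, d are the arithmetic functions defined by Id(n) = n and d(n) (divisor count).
(Id * d)(445) = 637

Divisors of 445: [1, 5, 89, 445]. For each d | 445:
  d = 1: Id(1) · d(445/1) = 1 · 4 = 4
  d = 5: Id(5) · d(445/5) = 5 · 2 = 10
  d = 89: Id(89) · d(445/89) = 89 · 2 = 178
  d = 445: Id(445) · d(445/445) = 445 · 1 = 445
Summing: (Id * d)(445) = 4 + 10 + 178 + 445 = 637.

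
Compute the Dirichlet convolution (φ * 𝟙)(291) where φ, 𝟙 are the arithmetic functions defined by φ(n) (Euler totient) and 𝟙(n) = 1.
(φ * 𝟙)(291) = 291

Divisors of 291: [1, 3, 97, 291]. For each d | 291:
  d = 1: φ(1) · 𝟙(291/1) = 1 · 1 = 1
  d = 3: φ(3) · 𝟙(291/3) = 2 · 1 = 2
  d = 97: φ(97) · 𝟙(291/97) = 96 · 1 = 96
  d = 291: φ(291) · 𝟙(291/291) = 192 · 1 = 192
Summing: (φ * 𝟙)(291) = 1 + 2 + 96 + 192 = 291.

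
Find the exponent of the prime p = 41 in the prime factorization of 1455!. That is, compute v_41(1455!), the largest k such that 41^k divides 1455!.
v_41(1455!) = 35

Legendre's formula: v_p(n!) = Σ_{k ≥ 1} ⌊n / p^k⌋. For p = 41, n = 1455, the terms are:
  ⌊1455/41^1⌋ = ⌊1455/41⌋ = 35
(the next term ⌊1455/41^2⌋ = 0, terminating the sum). Summing: v_41(1455!) = 35 = 35.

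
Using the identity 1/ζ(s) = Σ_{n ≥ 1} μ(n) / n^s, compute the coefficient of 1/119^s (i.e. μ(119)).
μ(119) = 1

Factor n = 119 = 7 · 17. μ(n) = 0 if any exponent ≥ 2 (not squarefree); otherwise μ(n) = (−1)^{ω(n)} where ω(n) is the number of distinct prime factors. Applying: μ(119) = 1.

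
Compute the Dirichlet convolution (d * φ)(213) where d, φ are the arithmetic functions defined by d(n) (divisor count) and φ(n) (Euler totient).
(d * φ)(213) = 288

Divisors of 213: [1, 3, 71, 213]. For each d | 213:
  d = 1: d(1) · φ(213/1) = 1 · 140 = 140
  d = 3: d(3) · φ(213/3) = 2 · 70 = 140
  d = 71: d(71) · φ(213/71) = 2 · 2 = 4
  d = 213: d(213) · φ(213/213) = 4 · 1 = 4
Summing: (d * φ)(213) = 140 + 140 + 4 + 4 = 288.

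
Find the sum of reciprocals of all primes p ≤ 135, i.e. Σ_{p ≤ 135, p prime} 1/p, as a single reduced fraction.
Σ 1/p = 980956909242278731029785409368357903506317057050081/525896479052627740771371797072411912900610967452630

π(135) = 32, so the primes ≤ 135 are [2, 3, 5, 7, 11, 13, 17, 19, 23, 29, 31, 37, 41, 43, 47, 53, 59, 61, 67, 71, 73, 79, 83, 89, 97, 101, 103, 107, 109, 113, 127, 131]. Summing 1/p over these primes: 980956909242278731029785409368357903506317057050081/525896479052627740771371797072411912900610967452630 ≈ 1.8653. Mertens estimate ln ln(135) + 0.2615 ≈ 1.8518.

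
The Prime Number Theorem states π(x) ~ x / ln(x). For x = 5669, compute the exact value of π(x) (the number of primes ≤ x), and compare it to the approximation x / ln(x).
π(5669) = 747;  x/ln(x) ≈ 655.92;  relative error ≈ 12.19%.

Directly count primes up to 5669: π(5669) = 747. The PNT approximation gives 5669/ln(5669) ≈ 5669/8.64277 ≈ 655.92. Relative error (π(x) − x/ln(x)) / π(x) ≈ 12.19%; the approximation is known to undercount slightly (Li(x) is a better estimate).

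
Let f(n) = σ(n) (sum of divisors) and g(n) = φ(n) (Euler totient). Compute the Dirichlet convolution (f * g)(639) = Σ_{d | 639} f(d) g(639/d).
(σ * φ)(639) = 3834

Divisors of 639: [1, 3, 9, 71, 213, 639]. For each d | 639:
  d = 1: σ(1) · φ(639/1) = 1 · 420 = 420
  d = 3: σ(3) · φ(639/3) = 4 · 140 = 560
  d = 9: σ(9) · φ(639/9) = 13 · 70 = 910
  d = 71: σ(71) · φ(639/71) = 72 · 6 = 432
  d = 213: σ(213) · φ(639/213) = 288 · 2 = 576
  d = 639: σ(639) · φ(639/639) = 936 · 1 = 936
Summing: (σ * φ)(639) = 420 + 560 + 910 + 432 + 576 + 936 = 3834.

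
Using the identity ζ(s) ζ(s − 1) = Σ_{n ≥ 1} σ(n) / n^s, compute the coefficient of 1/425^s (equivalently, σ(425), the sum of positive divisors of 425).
σ(425) = 558

In the product (Σ m^0/m^s)(Σ k / k^s) = Σ (Σ_{d | n} d) / n^s, the coefficient of 1/n^s is σ(n) = Σ_{d | n} d. For n = 425, divisors are [1, 5, 17, 25, 85, 425]; summing: σ(425) = 558.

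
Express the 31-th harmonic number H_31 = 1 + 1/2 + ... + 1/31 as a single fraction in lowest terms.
H_31 = 290774257297357/72201776446800

Direct summation: H_31 = 1 + 1/2 + ... + 1/31. The least common denominator is lcm(1, ..., 31) = 72201776446800; over this denominator the numerator is 72201776446800 + 36100888223400 + 24067258815600 + 18050444111700 + 14440355289360 + 12033629407800 + 10314539492400 + 9025222055850 + 8022419605200 + 7220177644680 + 6563797858800 + 6016814703900 + 5553982803600 + 5157269746200 + 4813451763120 + 4512611027925 + 4247163320400 + 4011209802600 + 3800093497200 + 3610088822340 + 3438179830800 + 3281898929400 + 3139207671600 + 3008407351950 + 2888071057872 + 2776991401800 + 2674139868400 + 2578634873100 + 2489716429200 + 2406725881560 + 2329089562800 = 290774257297357, so H_31 = 290774257297357/72201776446800 (already in lowest terms) ≈ 4.02725. (The PNT-adjacent estimate ln(31) + γ ≈ 4.01120 matches within O(1/n).)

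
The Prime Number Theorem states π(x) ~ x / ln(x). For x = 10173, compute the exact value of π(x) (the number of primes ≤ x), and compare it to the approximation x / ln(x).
π(10173) = 1249;  x/ln(x) ≈ 1102.47;  relative error ≈ 11.73%.

Directly count primes up to 10173: π(10173) = 1249. The PNT approximation gives 10173/ln(10173) ≈ 10173/9.22749 ≈ 1102.47. Relative error (π(x) − x/ln(x)) / π(x) ≈ 11.73%; the approximation is known to undercount slightly (Li(x) is a better estimate).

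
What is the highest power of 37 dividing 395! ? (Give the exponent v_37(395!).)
v_37(395!) = 10

Legendre's formula: v_p(n!) = Σ_{k ≥ 1} ⌊n / p^k⌋. For p = 37, n = 395, the terms are:
  ⌊395/37^1⌋ = ⌊395/37⌋ = 10
(the next term ⌊395/37^2⌋ = 0, terminating the sum). Summing: v_37(395!) = 10 = 10.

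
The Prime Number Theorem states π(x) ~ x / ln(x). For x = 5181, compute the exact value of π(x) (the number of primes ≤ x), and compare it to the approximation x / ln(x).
π(5181) = 690;  x/ln(x) ≈ 605.77;  relative error ≈ 12.21%.

Directly count primes up to 5181: π(5181) = 690. The PNT approximation gives 5181/ln(5181) ≈ 5181/8.55275 ≈ 605.77. Relative error (π(x) − x/ln(x)) / π(x) ≈ 12.21%; the approximation is known to undercount slightly (Li(x) is a better estimate).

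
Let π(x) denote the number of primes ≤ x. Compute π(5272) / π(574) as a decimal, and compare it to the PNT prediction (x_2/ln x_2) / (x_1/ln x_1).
π(5272)/π(574) = 698/105 ≈ 6.6476;  PNT prediction ≈ 6.8081.

π(574) = 105 and π(5272) = 698, so π(5272)/π(574) ≈ 6.6476. The PNT-predicted ratio is (5272/ln(5272)) / (574/ln(574)) ≈ 6.8081. The two agree to within a few percent, as expected.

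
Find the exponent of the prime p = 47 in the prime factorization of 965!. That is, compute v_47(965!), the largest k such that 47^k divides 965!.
v_47(965!) = 20

Legendre's formula: v_p(n!) = Σ_{k ≥ 1} ⌊n / p^k⌋. For p = 47, n = 965, the terms are:
  ⌊965/47^1⌋ = ⌊965/47⌋ = 20
(the next term ⌊965/47^2⌋ = 0, terminating the sum). Summing: v_47(965!) = 20 = 20.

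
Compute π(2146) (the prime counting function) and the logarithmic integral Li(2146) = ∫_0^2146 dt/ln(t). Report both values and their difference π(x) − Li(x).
π(2146) = 324;  Li(2146) ≈ 333.93;  π(x) − Li(x) ≈ -9.93.

Direct count of primes ≤ 2146 gives π(2146) = 324. Numerical evaluation of the logarithmic integral gives Li(2146) ≈ 333.93. The difference π(x) − Li(x) ≈ -9.93 is typically negative for small/moderate x (Li(x) overestimates), though Littlewood's theorem shows this sign changes infinitely often.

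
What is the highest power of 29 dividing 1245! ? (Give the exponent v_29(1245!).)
v_29(1245!) = 43

Legendre's formula: v_p(n!) = Σ_{k ≥ 1} ⌊n / p^k⌋. For p = 29, n = 1245, the terms are:
  ⌊1245/29^1⌋ = ⌊1245/29⌋ = 42
  ⌊1245/29^2⌋ = ⌊1245/841⌋ = 1
(the next term ⌊1245/29^3⌋ = 0, terminating the sum). Summing: v_29(1245!) = 42 + 1 = 43.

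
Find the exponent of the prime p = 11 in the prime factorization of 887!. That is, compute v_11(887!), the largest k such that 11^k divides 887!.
v_11(887!) = 87

Legendre's formula: v_p(n!) = Σ_{k ≥ 1} ⌊n / p^k⌋. For p = 11, n = 887, the terms are:
  ⌊887/11^1⌋ = ⌊887/11⌋ = 80
  ⌊887/11^2⌋ = ⌊887/121⌋ = 7
(the next term ⌊887/11^3⌋ = 0, terminating the sum). Summing: v_11(887!) = 80 + 7 = 87.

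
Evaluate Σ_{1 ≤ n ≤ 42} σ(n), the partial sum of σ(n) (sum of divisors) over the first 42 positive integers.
Σ_{n ≤ 42} σ(n) = 1480

Compute σ(n) for each 1 ≤ n ≤ 42: σ(1) = 1, σ(2) = 3, σ(3) = 4, σ(4) = 7, σ(5) = 6, σ(6) = 12, σ(7) = 8, σ(8) = 15, σ(9) = 13, σ(10) = 18, σ(11) = 12, σ(12) = 28, σ(13) = 14, σ(14) = 24, σ(15) = 24, σ(16) = 31, σ(17) = 18, σ(18) = 39, σ(19) = 20, σ(20) = 42, σ(21) = 32, σ(22) = 36, σ(23) = 24, σ(24) = 60, σ(25) = 31, σ(26) = 42, σ(27) = 40, σ(28) = 56, σ(29) = 30, σ(30) = 72, σ(31) = 32, σ(32) = 63, σ(33) = 48, σ(34) = 54, σ(35) = 48, σ(36) = 91, σ(37) = 38, σ(38) = 60, σ(39) = 56, σ(40) = 90, σ(41) = 42, σ(42) = 96. Summing all 42 values: 1480. (Average order: Σ_{n ≤ x} σ(n) ~ (π²/12) x². For x = 42, (π²/12)·42² ≈ 1450.83.)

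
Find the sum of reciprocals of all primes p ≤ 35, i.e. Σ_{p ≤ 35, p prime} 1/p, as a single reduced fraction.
Σ 1/p = 314016924901/200560490130

π(35) = 11, so the primes ≤ 35 are [2, 3, 5, 7, 11, 13, 17, 19, 23, 29, 31]. Summing 1/p over these primes: 314016924901/200560490130 ≈ 1.5657. Mertens estimate ln ln(35) + 0.2615 ≈ 1.5300.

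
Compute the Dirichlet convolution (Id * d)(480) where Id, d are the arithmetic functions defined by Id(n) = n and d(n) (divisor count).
(Id * d)(480) = 4200

Divisors of 480: [1, 2, 3, 4, 5, 6, 8, 10, 12, 15, 16, 20, 24, 30, 32, 40, 48, 60, 80, 96, 120, 160, 240, 480]. For each d | 480:
  d = 1: Id(1) · d(480/1) = 1 · 24 = 24
  d = 2: Id(2) · d(480/2) = 2 · 20 = 40
  d = 3: Id(3) · d(480/3) = 3 · 12 = 36
  d = 4: Id(4) · d(480/4) = 4 · 16 = 64
  d = 5: Id(5) · d(480/5) = 5 · 12 = 60
  d = 6: Id(6) · d(480/6) = 6 · 10 = 60
  d = 8: Id(8) · d(480/8) = 8 · 12 = 96
  d = 10: Id(10) · d(480/10) = 10 · 10 = 100
  d = 12: Id(12) · d(480/12) = 12 · 8 = 96
  d = 15: Id(15) · d(480/15) = 15 · 6 = 90
  d = 16: Id(16) · d(480/16) = 16 · 8 = 128
  d = 20: Id(20) · d(480/20) = 20 · 8 = 160
  d = 24: Id(24) · d(480/24) = 24 · 6 = 144
  d = 30: Id(30) · d(480/30) = 30 · 5 = 150
  d = 32: Id(32) · d(480/32) = 32 · 4 = 128
  d = 40: Id(40) · d(480/40) = 40 · 6 = 240
  d = 48: Id(48) · d(480/48) = 48 · 4 = 192
  d = 60: Id(60) · d(480/60) = 60 · 4 = 240
  d = 80: Id(80) · d(480/80) = 80 · 4 = 320
  d = 96: Id(96) · d(480/96) = 96 · 2 = 192
  d = 120: Id(120) · d(480/120) = 120 · 3 = 360
  d = 160: Id(160) · d(480/160) = 160 · 2 = 320
  d = 240: Id(240) · d(480/240) = 240 · 2 = 480
  d = 480: Id(480) · d(480/480) = 480 · 1 = 480
Summing: (Id * d)(480) = 24 + 40 + 36 + 64 + 60 + 60 + 96 + 100 + 96 + 90 + 128 + 160 + 144 + 150 + 128 + 240 + 192 + 240 + 320 + 192 + 360 + 320 + 480 + 480 = 4200.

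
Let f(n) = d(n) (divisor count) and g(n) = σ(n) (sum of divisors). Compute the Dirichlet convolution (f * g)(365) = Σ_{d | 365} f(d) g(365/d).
(d * σ)(365) = 608

Divisors of 365: [1, 5, 73, 365]. For each d | 365:
  d = 1: d(1) · σ(365/1) = 1 · 444 = 444
  d = 5: d(5) · σ(365/5) = 2 · 74 = 148
  d = 73: d(73) · σ(365/73) = 2 · 6 = 12
  d = 365: d(365) · σ(365/365) = 4 · 1 = 4
Summing: (d * σ)(365) = 444 + 148 + 12 + 4 = 608.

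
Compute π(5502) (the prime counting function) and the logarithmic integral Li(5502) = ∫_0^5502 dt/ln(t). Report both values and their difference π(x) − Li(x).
π(5502) = 726;  Li(5502) ≈ 742.89;  π(x) − Li(x) ≈ -16.89.

Direct count of primes ≤ 5502 gives π(5502) = 726. Numerical evaluation of the logarithmic integral gives Li(5502) ≈ 742.89. The difference π(x) − Li(x) ≈ -16.89 is typically negative for small/moderate x (Li(x) overestimates), though Littlewood's theorem shows this sign changes infinitely often.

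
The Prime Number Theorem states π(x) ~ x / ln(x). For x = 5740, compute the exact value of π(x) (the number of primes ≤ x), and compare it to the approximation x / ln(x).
π(5740) = 754;  x/ln(x) ≈ 663.18;  relative error ≈ 12.04%.

Directly count primes up to 5740: π(5740) = 754. The PNT approximation gives 5740/ln(5740) ≈ 5740/8.65521 ≈ 663.18. Relative error (π(x) − x/ln(x)) / π(x) ≈ 12.04%; the approximation is known to undercount slightly (Li(x) is a better estimate).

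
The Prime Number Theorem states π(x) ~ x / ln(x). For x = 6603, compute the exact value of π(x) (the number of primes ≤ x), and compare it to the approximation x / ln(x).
π(6603) = 853;  x/ln(x) ≈ 750.74;  relative error ≈ 11.99%.

Directly count primes up to 6603: π(6603) = 853. The PNT approximation gives 6603/ln(6603) ≈ 6603/8.79528 ≈ 750.74. Relative error (π(x) − x/ln(x)) / π(x) ≈ 11.99%; the approximation is known to undercount slightly (Li(x) is a better estimate).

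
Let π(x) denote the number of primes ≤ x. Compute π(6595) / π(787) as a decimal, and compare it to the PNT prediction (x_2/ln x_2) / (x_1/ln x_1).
π(6595)/π(787) = 852/138 ≈ 6.1739;  PNT prediction ≈ 6.3542.

π(787) = 138 and π(6595) = 852, so π(6595)/π(787) ≈ 6.1739. The PNT-predicted ratio is (6595/ln(6595)) / (787/ln(787)) ≈ 6.3542. The two agree to within a few percent, as expected.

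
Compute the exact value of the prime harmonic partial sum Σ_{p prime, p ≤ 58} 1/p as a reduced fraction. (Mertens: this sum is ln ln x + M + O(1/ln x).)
Σ 1/p = 54766551458687142251/32589158477190044730

π(58) = 16, so the primes ≤ 58 are [2, 3, 5, 7, 11, 13, 17, 19, 23, 29, 31, 37, 41, 43, 47, 53]. Summing 1/p over these primes: 54766551458687142251/32589158477190044730 ≈ 1.6805. Mertens estimate ln ln(58) + 0.2615 ≈ 1.6628.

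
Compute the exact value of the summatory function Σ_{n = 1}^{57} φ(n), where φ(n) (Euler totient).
Σ_{n ≤ 57} φ(n) = 1000

Compute φ(n) for each 1 ≤ n ≤ 57: φ(1) = 1, φ(2) = 1, φ(3) = 2, φ(4) = 2, φ(5) = 4, φ(6) = 2, φ(7) = 6, φ(8) = 4, φ(9) = 6, φ(10) = 4, φ(11) = 10, φ(12) = 4, φ(13) = 12, φ(14) = 6, φ(15) = 8, φ(16) = 8, φ(17) = 16, φ(18) = 6, φ(19) = 18, φ(20) = 8, φ(21) = 12, φ(22) = 10, φ(23) = 22, φ(24) = 8, φ(25) = 20, φ(26) = 12, φ(27) = 18, φ(28) = 12, φ(29) = 28, φ(30) = 8, φ(31) = 30, φ(32) = 16, φ(33) = 20, φ(34) = 16, φ(35) = 24, φ(36) = 12, φ(37) = 36, φ(38) = 18, φ(39) = 24, φ(40) = 16, φ(41) = 40, φ(42) = 12, φ(43) = 42, φ(44) = 20, φ(45) = 24, φ(46) = 22, φ(47) = 46, φ(48) = 16, φ(49) = 42, φ(50) = 20, φ(51) = 32, φ(52) = 24, φ(53) = 52, φ(54) = 18, φ(55) = 40, φ(56) = 24, φ(57) = 36. Summing all 57 values: 1000. (Average order: Σ_{n ≤ x} φ(n) ~ (3/π²) x². For x = 57, (3/π²)·57² ≈ 987.58.)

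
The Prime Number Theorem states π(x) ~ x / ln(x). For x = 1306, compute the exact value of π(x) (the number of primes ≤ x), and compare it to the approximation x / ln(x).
π(1306) = 213;  x/ln(x) ≈ 182.03;  relative error ≈ 14.54%.

Directly count primes up to 1306: π(1306) = 213. The PNT approximation gives 1306/ln(1306) ≈ 1306/7.17472 ≈ 182.03. Relative error (π(x) − x/ln(x)) / π(x) ≈ 14.54%; the approximation is known to undercount slightly (Li(x) is a better estimate).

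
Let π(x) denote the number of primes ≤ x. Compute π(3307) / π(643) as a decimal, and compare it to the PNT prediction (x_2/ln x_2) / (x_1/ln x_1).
π(3307)/π(643) = 465/117 ≈ 3.9744;  PNT prediction ≈ 4.1037.

π(643) = 117 and π(3307) = 465, so π(3307)/π(643) ≈ 3.9744. The PNT-predicted ratio is (3307/ln(3307)) / (643/ln(643)) ≈ 4.1037. The two agree to within a few percent, as expected.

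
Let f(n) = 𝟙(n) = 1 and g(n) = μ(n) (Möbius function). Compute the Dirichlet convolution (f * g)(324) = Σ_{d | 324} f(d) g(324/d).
(𝟙 * μ)(324) = 0

Divisors of 324: [1, 2, 3, 4, 6, 9, 12, 18, 27, 36, 54, 81, 108, 162, 324]. For each d | 324:
  d = 1: 𝟙(1) · μ(324/1) = 1 · 0 = 0
  d = 2: 𝟙(2) · μ(324/2) = 1 · 0 = 0
  d = 3: 𝟙(3) · μ(324/3) = 1 · 0 = 0
  d = 4: 𝟙(4) · μ(324/4) = 1 · 0 = 0
  d = 6: 𝟙(6) · μ(324/6) = 1 · 0 = 0
  d = 9: 𝟙(9) · μ(324/9) = 1 · 0 = 0
  d = 12: 𝟙(12) · μ(324/12) = 1 · 0 = 0
  d = 18: 𝟙(18) · μ(324/18) = 1 · 0 = 0
  d = 27: 𝟙(27) · μ(324/27) = 1 · 0 = 0
  d = 36: 𝟙(36) · μ(324/36) = 1 · 0 = 0
  d = 54: 𝟙(54) · μ(324/54) = 1 · 1 = 1
  d = 81: 𝟙(81) · μ(324/81) = 1 · 0 = 0
  d = 108: 𝟙(108) · μ(324/108) = 1 · -1 = -1
  d = 162: 𝟙(162) · μ(324/162) = 1 · -1 = -1
  d = 324: 𝟙(324) · μ(324/324) = 1 · 1 = 1
Summing: (𝟙 * μ)(324) = 0 + 0 + 0 + 0 + 0 + 0 + 0 + 0 + 0 + 0 + 1 + 0 + -1 + -1 + 1 = 0.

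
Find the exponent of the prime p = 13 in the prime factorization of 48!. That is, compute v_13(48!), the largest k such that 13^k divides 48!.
v_13(48!) = 3

Legendre's formula: v_p(n!) = Σ_{k ≥ 1} ⌊n / p^k⌋. For p = 13, n = 48, the terms are:
  ⌊48/13^1⌋ = ⌊48/13⌋ = 3
(the next term ⌊48/13^2⌋ = 0, terminating the sum). Summing: v_13(48!) = 3 = 3.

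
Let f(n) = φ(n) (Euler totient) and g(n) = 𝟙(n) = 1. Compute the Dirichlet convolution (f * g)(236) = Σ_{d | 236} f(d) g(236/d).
(φ * 𝟙)(236) = 236

Divisors of 236: [1, 2, 4, 59, 118, 236]. For each d | 236:
  d = 1: φ(1) · 𝟙(236/1) = 1 · 1 = 1
  d = 2: φ(2) · 𝟙(236/2) = 1 · 1 = 1
  d = 4: φ(4) · 𝟙(236/4) = 2 · 1 = 2
  d = 59: φ(59) · 𝟙(236/59) = 58 · 1 = 58
  d = 118: φ(118) · 𝟙(236/118) = 58 · 1 = 58
  d = 236: φ(236) · 𝟙(236/236) = 116 · 1 = 116
Summing: (φ * 𝟙)(236) = 1 + 1 + 2 + 58 + 58 + 116 = 236.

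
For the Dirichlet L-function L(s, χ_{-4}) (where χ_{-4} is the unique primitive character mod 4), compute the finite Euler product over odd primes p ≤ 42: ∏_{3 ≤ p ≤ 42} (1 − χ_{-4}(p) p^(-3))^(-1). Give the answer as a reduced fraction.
∏ = 317583502136600214370347226405/327754858760764671044087709696

The odd primes p ≤ 42 are [3, 5, 7, 11, 13, 17, 19, 23, 29, 31, 37, 41]. For each, χ(p) = 1 if p ≡ 1 mod 4, χ(p) = −1 if p ≡ 3 mod 4. Taking (1 − χ(p)/p^3)^(-1) = p^3/(p^3 − χ(p)): (1 − (-1)/3^3)^(-1) · (1 − (1)/5^3)^(-1) · (1 − (-1)/7^3)^(-1) · (1 − (-1)/11^3)^(-1) · (1 − (1)/13^3)^(-1) · (1 − (1)/17^3)^(-1) · (1 − (-1)/19^3)^(-1) · (1 − (-1)/23^3)^(-1) · (1 − (1)/29^3)^(-1) · (1 − (-1)/31^3)^(-1) · (1 − (1)/37^3)^(-1) · (1 − (1)/41^3)^(-1) = 317583502136600214370347226405/327754858760764671044087709696.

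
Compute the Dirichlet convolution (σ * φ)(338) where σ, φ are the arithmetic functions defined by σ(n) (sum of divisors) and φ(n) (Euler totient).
(σ * φ)(338) = 2028

Divisors of 338: [1, 2, 13, 26, 169, 338]. For each d | 338:
  d = 1: σ(1) · φ(338/1) = 1 · 156 = 156
  d = 2: σ(2) · φ(338/2) = 3 · 156 = 468
  d = 13: σ(13) · φ(338/13) = 14 · 12 = 168
  d = 26: σ(26) · φ(338/26) = 42 · 12 = 504
  d = 169: σ(169) · φ(338/169) = 183 · 1 = 183
  d = 338: σ(338) · φ(338/338) = 549 · 1 = 549
Summing: (σ * φ)(338) = 156 + 468 + 168 + 504 + 183 + 549 = 2028.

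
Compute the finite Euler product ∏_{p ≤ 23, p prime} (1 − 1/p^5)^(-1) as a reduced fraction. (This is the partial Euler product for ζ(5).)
∏ = 582482264223124461788463317320875/561738592476112179351889397970176

The primes p ≤ 23 are [2, 3, 5, 7, 11, 13, 17, 19, 23]. For each prime, (1 − 1/p^5)^(-1) = p^5 / (p^5 − 1). The product is (1 − 1/2^5)^(-1), (1 − 1/3^5)^(-1), (1 − 1/5^5)^(-1), (1 − 1/7^5)^(-1), (1 − 1/11^5)^(-1), (1 − 1/13^5)^(-1), (1 − 1/17^5)^(-1), (1 − 1/19^5)^(-1), (1 − 1/23^5)^(-1) = ∏ p^5 / (p^5 − 1) = 582482264223124461788463317320875/561738592476112179351889397970176.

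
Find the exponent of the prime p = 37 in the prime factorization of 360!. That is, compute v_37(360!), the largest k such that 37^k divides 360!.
v_37(360!) = 9

Legendre's formula: v_p(n!) = Σ_{k ≥ 1} ⌊n / p^k⌋. For p = 37, n = 360, the terms are:
  ⌊360/37^1⌋ = ⌊360/37⌋ = 9
(the next term ⌊360/37^2⌋ = 0, terminating the sum). Summing: v_37(360!) = 9 = 9.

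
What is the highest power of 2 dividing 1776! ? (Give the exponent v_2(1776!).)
v_2(1776!) = 1770

Legendre's formula: v_p(n!) = Σ_{k ≥ 1} ⌊n / p^k⌋. For p = 2, n = 1776, the terms are:
  ⌊1776/2^1⌋ = ⌊1776/2⌋ = 888
  ⌊1776/2^2⌋ = ⌊1776/4⌋ = 444
  ⌊1776/2^3⌋ = ⌊1776/8⌋ = 222
  ⌊1776/2^4⌋ = ⌊1776/16⌋ = 111
  ⌊1776/2^5⌋ = ⌊1776/32⌋ = 55
  ⌊1776/2^6⌋ = ⌊1776/64⌋ = 27
  ⌊1776/2^7⌋ = ⌊1776/128⌋ = 13
  ⌊1776/2^8⌋ = ⌊1776/256⌋ = 6
  ⌊1776/2^9⌋ = ⌊1776/512⌋ = 3
  ⌊1776/2^10⌋ = ⌊1776/1024⌋ = 1
(the next term ⌊1776/2^11⌋ = 0, terminating the sum). Summing: v_2(1776!) = 888 + 444 + 222 + 111 + 55 + 27 + 13 + 6 + 3 + 1 = 1770.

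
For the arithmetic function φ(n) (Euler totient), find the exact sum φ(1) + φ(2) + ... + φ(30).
Σ_{n ≤ 30} φ(n) = 278

Compute φ(n) for each 1 ≤ n ≤ 30: φ(1) = 1, φ(2) = 1, φ(3) = 2, φ(4) = 2, φ(5) = 4, φ(6) = 2, φ(7) = 6, φ(8) = 4, φ(9) = 6, φ(10) = 4, φ(11) = 10, φ(12) = 4, φ(13) = 12, φ(14) = 6, φ(15) = 8, φ(16) = 8, φ(17) = 16, φ(18) = 6, φ(19) = 18, φ(20) = 8, φ(21) = 12, φ(22) = 10, φ(23) = 22, φ(24) = 8, φ(25) = 20, φ(26) = 12, φ(27) = 18, φ(28) = 12, φ(29) = 28, φ(30) = 8. Summing all 30 values: 278. (Average order: Σ_{n ≤ x} φ(n) ~ (3/π²) x². For x = 30, (3/π²)·30² ≈ 273.57.)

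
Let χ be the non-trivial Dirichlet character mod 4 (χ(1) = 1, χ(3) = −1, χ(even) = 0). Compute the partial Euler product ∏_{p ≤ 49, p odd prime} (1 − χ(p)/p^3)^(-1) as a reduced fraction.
∏ = 5542372783760447569145696690995330585/5720007308274565543266215981884637184

The odd primes p ≤ 49 are [3, 5, 7, 11, 13, 17, 19, 23, 29, 31, 37, 41, 43, 47]. For each, χ(p) = 1 if p ≡ 1 mod 4, χ(p) = −1 if p ≡ 3 mod 4. Taking (1 − χ(p)/p^3)^(-1) = p^3/(p^3 − χ(p)): (1 − (-1)/3^3)^(-1) · (1 − (1)/5^3)^(-1) · (1 − (-1)/7^3)^(-1) · (1 − (-1)/11^3)^(-1) · (1 − (1)/13^3)^(-1) · (1 − (1)/17^3)^(-1) · (1 − (-1)/19^3)^(-1) · (1 − (-1)/23^3)^(-1) · (1 − (1)/29^3)^(-1) · (1 − (-1)/31^3)^(-1) · (1 − (1)/37^3)^(-1) · (1 − (1)/41^3)^(-1) · (1 − (-1)/43^3)^(-1) · (1 − (-1)/47^3)^(-1) = 5542372783760447569145696690995330585/5720007308274565543266215981884637184.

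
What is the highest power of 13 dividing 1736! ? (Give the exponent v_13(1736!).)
v_13(1736!) = 143

Legendre's formula: v_p(n!) = Σ_{k ≥ 1} ⌊n / p^k⌋. For p = 13, n = 1736, the terms are:
  ⌊1736/13^1⌋ = ⌊1736/13⌋ = 133
  ⌊1736/13^2⌋ = ⌊1736/169⌋ = 10
(the next term ⌊1736/13^3⌋ = 0, terminating the sum). Summing: v_13(1736!) = 133 + 10 = 143.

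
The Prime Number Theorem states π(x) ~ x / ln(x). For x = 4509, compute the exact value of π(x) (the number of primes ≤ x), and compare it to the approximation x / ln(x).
π(4509) = 611;  x/ln(x) ≈ 535.90;  relative error ≈ 12.29%.

Directly count primes up to 4509: π(4509) = 611. The PNT approximation gives 4509/ln(4509) ≈ 4509/8.41383 ≈ 535.90. Relative error (π(x) − x/ln(x)) / π(x) ≈ 12.29%; the approximation is known to undercount slightly (Li(x) is a better estimate).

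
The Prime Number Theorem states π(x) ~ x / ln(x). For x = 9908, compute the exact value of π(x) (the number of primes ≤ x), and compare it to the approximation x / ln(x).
π(9908) = 1222;  x/ln(x) ≈ 1076.83;  relative error ≈ 11.88%.

Directly count primes up to 9908: π(9908) = 1222. The PNT approximation gives 9908/ln(9908) ≈ 9908/9.20110 ≈ 1076.83. Relative error (π(x) − x/ln(x)) / π(x) ≈ 11.88%; the approximation is known to undercount slightly (Li(x) is a better estimate).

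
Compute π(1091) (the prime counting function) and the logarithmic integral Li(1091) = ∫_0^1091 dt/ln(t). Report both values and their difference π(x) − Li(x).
π(1091) = 182;  Li(1091) ≈ 190.70;  π(x) − Li(x) ≈ -8.70.

Direct count of primes ≤ 1091 gives π(1091) = 182. Numerical evaluation of the logarithmic integral gives Li(1091) ≈ 190.70. The difference π(x) − Li(x) ≈ -8.70 is typically negative for small/moderate x (Li(x) overestimates), though Littlewood's theorem shows this sign changes infinitely often.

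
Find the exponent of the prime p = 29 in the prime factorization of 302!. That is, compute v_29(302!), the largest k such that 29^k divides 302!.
v_29(302!) = 10

Legendre's formula: v_p(n!) = Σ_{k ≥ 1} ⌊n / p^k⌋. For p = 29, n = 302, the terms are:
  ⌊302/29^1⌋ = ⌊302/29⌋ = 10
(the next term ⌊302/29^2⌋ = 0, terminating the sum). Summing: v_29(302!) = 10 = 10.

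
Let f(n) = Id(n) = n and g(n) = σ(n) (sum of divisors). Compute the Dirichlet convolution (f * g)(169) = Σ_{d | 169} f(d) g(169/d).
(Id * σ)(169) = 534

Divisors of 169: [1, 13, 169]. For each d | 169:
  d = 1: Id(1) · σ(169/1) = 1 · 183 = 183
  d = 13: Id(13) · σ(169/13) = 13 · 14 = 182
  d = 169: Id(169) · σ(169/169) = 169 · 1 = 169
Summing: (Id * σ)(169) = 183 + 182 + 169 = 534.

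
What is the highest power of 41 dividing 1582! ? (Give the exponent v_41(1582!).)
v_41(1582!) = 38

Legendre's formula: v_p(n!) = Σ_{k ≥ 1} ⌊n / p^k⌋. For p = 41, n = 1582, the terms are:
  ⌊1582/41^1⌋ = ⌊1582/41⌋ = 38
(the next term ⌊1582/41^2⌋ = 0, terminating the sum). Summing: v_41(1582!) = 38 = 38.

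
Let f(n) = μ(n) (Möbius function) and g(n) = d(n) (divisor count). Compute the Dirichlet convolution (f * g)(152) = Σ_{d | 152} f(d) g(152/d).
(μ * d)(152) = 1

Divisors of 152: [1, 2, 4, 8, 19, 38, 76, 152]. For each d | 152:
  d = 1: μ(1) · d(152/1) = 1 · 8 = 8
  d = 2: μ(2) · d(152/2) = -1 · 6 = -6
  d = 4: μ(4) · d(152/4) = 0 · 4 = 0
  d = 8: μ(8) · d(152/8) = 0 · 2 = 0
  d = 19: μ(19) · d(152/19) = -1 · 4 = -4
  d = 38: μ(38) · d(152/38) = 1 · 3 = 3
  d = 76: μ(76) · d(152/76) = 0 · 2 = 0
  d = 152: μ(152) · d(152/152) = 0 · 1 = 0
Summing: (μ * d)(152) = 8 + -6 + 0 + 0 + -4 + 3 + 0 + 0 = 1.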